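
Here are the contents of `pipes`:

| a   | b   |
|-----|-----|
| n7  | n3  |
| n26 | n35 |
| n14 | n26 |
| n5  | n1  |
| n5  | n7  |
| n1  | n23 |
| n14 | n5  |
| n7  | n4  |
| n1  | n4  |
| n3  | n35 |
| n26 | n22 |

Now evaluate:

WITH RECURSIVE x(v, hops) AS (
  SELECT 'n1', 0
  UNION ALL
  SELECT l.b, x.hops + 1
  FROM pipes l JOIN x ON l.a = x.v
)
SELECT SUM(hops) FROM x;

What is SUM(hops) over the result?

2

Base: (n1, hops=0).
Iteration 1: edges from {n1} -> (n23, hops=1), (n4, hops=1).
Iteration 2: no outgoing edges from {n23,n4}; recursion stops.
SUM(hops) = 0 + 1 + 1 = 2.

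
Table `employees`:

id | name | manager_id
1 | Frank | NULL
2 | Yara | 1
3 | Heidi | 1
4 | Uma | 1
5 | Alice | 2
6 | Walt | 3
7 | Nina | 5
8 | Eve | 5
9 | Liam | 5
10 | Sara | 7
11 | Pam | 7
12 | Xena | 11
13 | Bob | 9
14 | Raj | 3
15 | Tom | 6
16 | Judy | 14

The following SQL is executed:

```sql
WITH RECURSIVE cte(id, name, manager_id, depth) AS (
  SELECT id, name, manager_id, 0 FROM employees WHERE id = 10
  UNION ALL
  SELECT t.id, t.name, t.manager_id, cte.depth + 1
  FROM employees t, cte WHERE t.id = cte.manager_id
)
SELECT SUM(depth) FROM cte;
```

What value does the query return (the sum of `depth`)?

Base: id=10 (Sara), manager_id=7, depth 0.
Iteration 1: join on id=7 -> Nina (id 7, manager_id=5, depth 1).
Iteration 2: join on id=5 -> Alice (id 5, manager_id=2, depth 2).
Iteration 3: join on id=2 -> Yara (id 2, manager_id=1, depth 3).
Iteration 4: join on id=1 -> Frank (id 1, manager_id=NULL, depth 4).
Iteration 5: manager_id is NULL; no match; recursion stops.
SUM(depth) = 0 + 1 + 2 + 3 + 4 = 10.

10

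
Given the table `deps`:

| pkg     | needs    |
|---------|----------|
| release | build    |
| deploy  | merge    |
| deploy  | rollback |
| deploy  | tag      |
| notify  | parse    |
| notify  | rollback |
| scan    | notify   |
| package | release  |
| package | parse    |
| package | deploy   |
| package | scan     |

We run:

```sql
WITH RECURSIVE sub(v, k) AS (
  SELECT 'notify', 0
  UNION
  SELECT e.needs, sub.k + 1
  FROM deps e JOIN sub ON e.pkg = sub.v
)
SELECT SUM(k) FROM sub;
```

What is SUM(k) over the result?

Base: (notify, k=0).
Iteration 1: edges from {notify} -> (parse, k=1), (rollback, k=1).
Iteration 2: no outgoing edges from {parse,rollback}; recursion stops.
SUM(k) = 0 + 1 + 1 = 2.

2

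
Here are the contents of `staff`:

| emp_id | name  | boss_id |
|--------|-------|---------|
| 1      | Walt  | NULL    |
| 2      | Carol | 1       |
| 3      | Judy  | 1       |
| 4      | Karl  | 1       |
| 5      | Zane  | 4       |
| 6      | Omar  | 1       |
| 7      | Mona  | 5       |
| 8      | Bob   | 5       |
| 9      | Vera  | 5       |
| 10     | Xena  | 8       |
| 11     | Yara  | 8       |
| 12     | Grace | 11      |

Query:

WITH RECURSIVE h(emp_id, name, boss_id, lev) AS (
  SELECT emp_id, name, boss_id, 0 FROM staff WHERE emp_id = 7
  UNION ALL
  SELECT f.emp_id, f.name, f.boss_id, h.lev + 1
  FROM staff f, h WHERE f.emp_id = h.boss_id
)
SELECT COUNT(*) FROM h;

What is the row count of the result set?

Base: emp_id=7 (Mona), boss_id=5, lev 0.
Iteration 1: join on emp_id=5 -> Zane (id 5, boss_id=4, lev 1).
Iteration 2: join on emp_id=4 -> Karl (id 4, boss_id=1, lev 2).
Iteration 3: join on emp_id=1 -> Walt (id 1, boss_id=NULL, lev 3).
Iteration 4: boss_id is NULL; no match; recursion stops.
Total rows emitted: 4.

4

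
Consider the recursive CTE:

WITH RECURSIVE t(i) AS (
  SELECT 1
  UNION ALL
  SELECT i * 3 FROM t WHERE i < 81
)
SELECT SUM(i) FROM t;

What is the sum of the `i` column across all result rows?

121

Base: i=1.
Iteration 1: 1 < 81 holds -> i = 1 * 3 = 3.
Iteration 2: 3 < 81 holds -> i = 3 * 3 = 9.
Iteration 3: 9 < 81 holds -> i = 9 * 3 = 27.
Iteration 4: 27 < 81 holds -> i = 27 * 3 = 81.
Iteration 5: 81 < 81 fails; recursion stops.
SUM(i) = 1 + 3 + 9 + 27 + 81 = 121.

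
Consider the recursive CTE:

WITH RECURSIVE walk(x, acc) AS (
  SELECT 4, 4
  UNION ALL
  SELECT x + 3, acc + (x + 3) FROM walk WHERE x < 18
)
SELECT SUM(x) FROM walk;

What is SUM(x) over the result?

69

Base: x=4, acc=4.
Iteration 1: 4 < 18 holds -> x = 4 + 3 = 7, acc = 4 + 7 = 11.
Iteration 2: 7 < 18 holds -> x = 7 + 3 = 10, acc = 11 + 10 = 21.
Iteration 3: 10 < 18 holds -> x = 10 + 3 = 13, acc = 21 + 13 = 34.
Iteration 4: 13 < 18 holds -> x = 13 + 3 = 16, acc = 34 + 16 = 50.
Iteration 5: 16 < 18 holds -> x = 16 + 3 = 19, acc = 50 + 19 = 69.
Iteration 6: 19 < 18 fails; recursion stops.
SUM(x) = 4 + 7 + 10 + 13 + 16 + 19 = 69.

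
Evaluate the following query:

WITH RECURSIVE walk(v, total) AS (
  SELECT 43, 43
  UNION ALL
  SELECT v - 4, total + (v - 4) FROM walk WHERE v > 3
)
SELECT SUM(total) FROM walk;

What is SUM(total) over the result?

1958

Base: v=43, total=43.
Iteration 1: 43 > 3 holds -> v = 43 - 4 = 39, total = 43 + 39 = 82.
Iteration 2: 39 > 3 holds -> v = 39 - 4 = 35, total = 82 + 35 = 117.
Iteration 3: 35 > 3 holds -> v = 35 - 4 = 31, total = 117 + 31 = 148.
Iteration 4: 31 > 3 holds -> v = 31 - 4 = 27, total = 148 + 27 = 175.
Iteration 5: 27 > 3 holds -> v = 27 - 4 = 23, total = 175 + 23 = 198.
Iteration 6: 23 > 3 holds -> v = 23 - 4 = 19, total = 198 + 19 = 217.
Iteration 7: 19 > 3 holds -> v = 19 - 4 = 15, total = 217 + 15 = 232.
Iteration 8: 15 > 3 holds -> v = 15 - 4 = 11, total = 232 + 11 = 243.
Iteration 9: 11 > 3 holds -> v = 11 - 4 = 7, total = 243 + 7 = 250.
Iteration 10: 7 > 3 holds -> v = 7 - 4 = 3, total = 250 + 3 = 253.
Iteration 11: 3 > 3 fails; recursion stops.
SUM(total) = 43 + 82 + 117 + 148 + 175 + 198 + 217 + 232 + 243 + 250 + 253 = 1958.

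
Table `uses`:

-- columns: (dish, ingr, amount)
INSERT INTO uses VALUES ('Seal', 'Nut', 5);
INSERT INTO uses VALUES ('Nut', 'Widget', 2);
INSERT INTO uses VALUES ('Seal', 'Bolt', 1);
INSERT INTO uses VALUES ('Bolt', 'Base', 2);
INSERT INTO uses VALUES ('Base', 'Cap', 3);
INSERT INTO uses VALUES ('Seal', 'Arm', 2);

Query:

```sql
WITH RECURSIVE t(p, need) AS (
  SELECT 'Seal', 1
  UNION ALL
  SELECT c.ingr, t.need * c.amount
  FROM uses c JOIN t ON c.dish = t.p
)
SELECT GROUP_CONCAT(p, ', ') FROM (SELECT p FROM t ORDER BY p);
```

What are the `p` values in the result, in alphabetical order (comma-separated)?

Arm, Base, Bolt, Cap, Nut, Seal, Widget

Base: (Seal, need=1).
Iteration 1: components of {Seal} -> Arm = 1*2 = 2, Bolt = 1*1 = 1, Nut = 1*5 = 5.
Iteration 2: components of {Arm,Bolt,Nut} -> Base = 1*2 = 2, Widget = 5*2 = 10.
Iteration 3: components of {Base,Widget} -> Cap = 2*3 = 6.
Iteration 4: no further components; recursion stops.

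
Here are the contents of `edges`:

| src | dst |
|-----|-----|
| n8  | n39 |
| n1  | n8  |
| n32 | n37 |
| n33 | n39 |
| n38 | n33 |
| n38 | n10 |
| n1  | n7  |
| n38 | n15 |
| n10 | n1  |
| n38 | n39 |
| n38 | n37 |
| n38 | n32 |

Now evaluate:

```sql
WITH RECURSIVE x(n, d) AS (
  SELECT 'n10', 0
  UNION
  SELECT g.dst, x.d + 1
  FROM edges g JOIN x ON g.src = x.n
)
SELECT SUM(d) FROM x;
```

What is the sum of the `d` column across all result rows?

Base: (n10, d=0).
Iteration 1: edges from {n10} -> (n1, d=1).
Iteration 2: edges from {n1} -> (n7, d=2), (n8, d=2).
Iteration 3: edges from {n7,n8} -> (n39, d=3).
Iteration 4: no outgoing edges from {n39}; recursion stops.
SUM(d) = 0 + 1 + 2 + 2 + 3 = 8.

8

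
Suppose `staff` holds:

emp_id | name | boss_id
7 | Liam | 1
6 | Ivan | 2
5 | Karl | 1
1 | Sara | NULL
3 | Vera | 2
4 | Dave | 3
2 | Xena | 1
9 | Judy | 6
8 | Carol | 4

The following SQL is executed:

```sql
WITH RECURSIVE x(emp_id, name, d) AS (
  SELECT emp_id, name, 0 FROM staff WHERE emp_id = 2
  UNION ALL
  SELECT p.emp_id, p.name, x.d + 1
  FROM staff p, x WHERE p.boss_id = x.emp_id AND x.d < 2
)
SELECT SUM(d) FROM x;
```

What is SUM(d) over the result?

Base: emp_id=2 (Xena) at d 0.
Iteration 1: rows with boss_id in {2} -> Vera (id 3, d 1), Ivan (id 6, d 1).
Iteration 2: rows with boss_id in {3,6} -> Dave (id 4, d 2), Judy (id 9, d 2).
Iteration 3: d < 2 fails for all current rows; recursion stops.
SUM(d) = 0 + 1 + 1 + 2 + 2 = 6.

6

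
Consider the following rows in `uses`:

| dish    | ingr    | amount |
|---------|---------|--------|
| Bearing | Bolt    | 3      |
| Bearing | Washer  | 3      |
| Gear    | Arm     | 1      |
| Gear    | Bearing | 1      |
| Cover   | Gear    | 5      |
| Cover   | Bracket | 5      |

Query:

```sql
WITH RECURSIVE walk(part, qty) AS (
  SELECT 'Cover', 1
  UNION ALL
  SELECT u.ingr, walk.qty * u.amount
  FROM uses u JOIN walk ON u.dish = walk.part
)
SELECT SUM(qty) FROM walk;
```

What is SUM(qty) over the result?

51

Base: (Cover, qty=1).
Iteration 1: components of {Cover} -> Bracket = 1*5 = 5, Gear = 1*5 = 5.
Iteration 2: components of {Bracket,Gear} -> Arm = 5*1 = 5, Bearing = 5*1 = 5.
Iteration 3: components of {Arm,Bearing} -> Bolt = 5*3 = 15, Washer = 5*3 = 15.
Iteration 4: no further components; recursion stops.
SUM(qty) = 1 + 5 + 5 + 5 + 5 + 15 + 15 = 51.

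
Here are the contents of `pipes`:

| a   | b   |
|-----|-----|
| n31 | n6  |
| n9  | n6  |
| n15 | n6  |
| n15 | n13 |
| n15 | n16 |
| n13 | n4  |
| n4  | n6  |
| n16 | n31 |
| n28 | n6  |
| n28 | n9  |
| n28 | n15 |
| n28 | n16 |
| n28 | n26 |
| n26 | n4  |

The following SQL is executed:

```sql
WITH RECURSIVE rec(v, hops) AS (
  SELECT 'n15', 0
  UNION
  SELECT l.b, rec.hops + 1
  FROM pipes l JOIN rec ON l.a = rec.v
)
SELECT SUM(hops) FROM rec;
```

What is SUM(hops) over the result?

Base: (n15, hops=0).
Iteration 1: edges from {n15} -> (n13, hops=1), (n16, hops=1), (n6, hops=1).
Iteration 2: edges from {n13,n16,n6} -> (n31, hops=2), (n4, hops=2).
Iteration 3: edges from {n31,n4} -> (n6, hops=3). [UNION drops 1 duplicate row(s)]
Iteration 4: no outgoing edges from {n6}; recursion stops.
SUM(hops) = 0 + 1 + 1 + 1 + 2 + 2 + 3 = 10.

10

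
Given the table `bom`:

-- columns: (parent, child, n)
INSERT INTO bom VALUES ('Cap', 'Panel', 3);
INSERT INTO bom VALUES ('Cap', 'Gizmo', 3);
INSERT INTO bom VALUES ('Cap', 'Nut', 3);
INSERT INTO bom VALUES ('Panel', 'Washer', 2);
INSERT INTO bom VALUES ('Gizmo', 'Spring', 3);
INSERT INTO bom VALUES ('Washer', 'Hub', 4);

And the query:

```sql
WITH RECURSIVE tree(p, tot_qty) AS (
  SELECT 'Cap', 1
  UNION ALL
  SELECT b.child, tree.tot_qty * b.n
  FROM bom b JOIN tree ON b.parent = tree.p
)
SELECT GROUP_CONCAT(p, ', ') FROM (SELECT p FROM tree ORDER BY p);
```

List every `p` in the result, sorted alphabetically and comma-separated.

Cap, Gizmo, Hub, Nut, Panel, Spring, Washer

Base: (Cap, tot_qty=1).
Iteration 1: components of {Cap} -> Gizmo = 1*3 = 3, Nut = 1*3 = 3, Panel = 1*3 = 3.
Iteration 2: components of {Gizmo,Nut,Panel} -> Spring = 3*3 = 9, Washer = 3*2 = 6.
Iteration 3: components of {Spring,Washer} -> Hub = 6*4 = 24.
Iteration 4: no further components; recursion stops.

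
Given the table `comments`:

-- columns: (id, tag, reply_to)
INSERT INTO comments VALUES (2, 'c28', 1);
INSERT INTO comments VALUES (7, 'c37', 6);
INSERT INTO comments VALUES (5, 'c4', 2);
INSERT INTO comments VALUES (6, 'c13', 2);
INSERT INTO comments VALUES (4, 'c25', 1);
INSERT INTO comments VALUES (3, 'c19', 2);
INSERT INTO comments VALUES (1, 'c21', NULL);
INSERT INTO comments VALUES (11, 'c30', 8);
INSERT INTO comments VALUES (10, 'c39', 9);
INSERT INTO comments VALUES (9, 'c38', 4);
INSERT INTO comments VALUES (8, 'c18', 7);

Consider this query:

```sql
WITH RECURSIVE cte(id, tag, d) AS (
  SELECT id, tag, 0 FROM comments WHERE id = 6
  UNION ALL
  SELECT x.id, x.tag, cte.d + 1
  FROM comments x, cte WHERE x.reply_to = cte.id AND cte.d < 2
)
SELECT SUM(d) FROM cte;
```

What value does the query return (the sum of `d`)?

3

Base: id=6 (c13) at d 0.
Iteration 1: rows with reply_to in {6} -> c37 (id 7, d 1).
Iteration 2: rows with reply_to in {7} -> c18 (id 8, d 2).
Iteration 3: d < 2 fails for all current rows; recursion stops.
SUM(d) = 0 + 1 + 2 = 3.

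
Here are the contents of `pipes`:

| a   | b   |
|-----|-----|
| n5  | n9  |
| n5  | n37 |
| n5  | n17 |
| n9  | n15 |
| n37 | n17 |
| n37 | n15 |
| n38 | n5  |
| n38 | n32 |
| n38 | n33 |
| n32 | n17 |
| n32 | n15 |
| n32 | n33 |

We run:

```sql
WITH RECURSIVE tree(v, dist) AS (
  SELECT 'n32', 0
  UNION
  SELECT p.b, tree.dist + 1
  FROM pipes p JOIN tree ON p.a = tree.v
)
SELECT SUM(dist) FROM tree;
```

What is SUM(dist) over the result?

Base: (n32, dist=0).
Iteration 1: edges from {n32} -> (n15, dist=1), (n17, dist=1), (n33, dist=1).
Iteration 2: no outgoing edges from {n15,n17,n33}; recursion stops.
SUM(dist) = 0 + 1 + 1 + 1 = 3.

3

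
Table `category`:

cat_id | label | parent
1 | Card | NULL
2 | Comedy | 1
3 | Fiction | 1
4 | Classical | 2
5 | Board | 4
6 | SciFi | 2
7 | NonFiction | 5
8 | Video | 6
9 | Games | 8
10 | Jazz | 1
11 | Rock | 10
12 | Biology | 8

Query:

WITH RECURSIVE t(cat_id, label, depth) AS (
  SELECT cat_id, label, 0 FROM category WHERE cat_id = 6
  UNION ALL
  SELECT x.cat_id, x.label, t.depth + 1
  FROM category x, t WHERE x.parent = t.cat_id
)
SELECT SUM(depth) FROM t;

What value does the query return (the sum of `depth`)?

Base: cat_id=6 (SciFi) at depth 0.
Iteration 1: rows with parent in {6} -> Video (id 8, depth 1).
Iteration 2: rows with parent in {8} -> Games (id 9, depth 2), Biology (id 12, depth 2).
Iteration 3: no rows with parent in {9,12}; recursion stops.
SUM(depth) = 0 + 1 + 2 + 2 = 5.

5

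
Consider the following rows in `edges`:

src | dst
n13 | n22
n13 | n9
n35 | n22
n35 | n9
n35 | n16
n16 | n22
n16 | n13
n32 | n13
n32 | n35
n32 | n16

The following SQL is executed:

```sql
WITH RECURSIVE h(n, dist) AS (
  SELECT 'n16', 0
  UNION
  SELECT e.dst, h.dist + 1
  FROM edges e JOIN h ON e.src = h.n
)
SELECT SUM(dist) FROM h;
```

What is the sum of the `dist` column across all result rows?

6

Base: (n16, dist=0).
Iteration 1: edges from {n16} -> (n13, dist=1), (n22, dist=1).
Iteration 2: edges from {n13,n22} -> (n22, dist=2), (n9, dist=2).
Iteration 3: no outgoing edges from {n22,n9}; recursion stops.
SUM(dist) = 0 + 1 + 1 + 2 + 2 = 6.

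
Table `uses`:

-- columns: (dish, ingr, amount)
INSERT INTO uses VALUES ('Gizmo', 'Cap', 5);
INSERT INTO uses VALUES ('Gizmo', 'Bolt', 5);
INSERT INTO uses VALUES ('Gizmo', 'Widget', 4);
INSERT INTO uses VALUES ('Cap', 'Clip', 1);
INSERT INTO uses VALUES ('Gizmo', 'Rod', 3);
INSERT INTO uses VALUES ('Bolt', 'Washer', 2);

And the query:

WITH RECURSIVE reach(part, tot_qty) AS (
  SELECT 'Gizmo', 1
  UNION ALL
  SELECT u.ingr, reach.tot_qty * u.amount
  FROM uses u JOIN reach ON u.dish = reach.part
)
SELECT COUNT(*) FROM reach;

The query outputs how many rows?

7

Base: (Gizmo, tot_qty=1).
Iteration 1: components of {Gizmo} -> Bolt = 1*5 = 5, Cap = 1*5 = 5, Rod = 1*3 = 3, Widget = 1*4 = 4.
Iteration 2: components of {Bolt,Cap,Rod,Widget} -> Clip = 5*1 = 5, Washer = 5*2 = 10.
Iteration 3: no further components; recursion stops.
Total rows emitted: 7.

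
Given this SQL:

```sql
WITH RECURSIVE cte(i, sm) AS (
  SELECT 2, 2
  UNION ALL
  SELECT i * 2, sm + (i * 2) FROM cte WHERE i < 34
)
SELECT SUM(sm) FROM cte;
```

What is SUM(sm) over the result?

240

Base: i=2, sm=2.
Iteration 1: 2 < 34 holds -> i = 2 * 2 = 4, sm = 2 + 4 = 6.
Iteration 2: 4 < 34 holds -> i = 4 * 2 = 8, sm = 6 + 8 = 14.
Iteration 3: 8 < 34 holds -> i = 8 * 2 = 16, sm = 14 + 16 = 30.
Iteration 4: 16 < 34 holds -> i = 16 * 2 = 32, sm = 30 + 32 = 62.
Iteration 5: 32 < 34 holds -> i = 32 * 2 = 64, sm = 62 + 64 = 126.
Iteration 6: 64 < 34 fails; recursion stops.
SUM(sm) = 2 + 6 + 14 + 30 + 62 + 126 = 240.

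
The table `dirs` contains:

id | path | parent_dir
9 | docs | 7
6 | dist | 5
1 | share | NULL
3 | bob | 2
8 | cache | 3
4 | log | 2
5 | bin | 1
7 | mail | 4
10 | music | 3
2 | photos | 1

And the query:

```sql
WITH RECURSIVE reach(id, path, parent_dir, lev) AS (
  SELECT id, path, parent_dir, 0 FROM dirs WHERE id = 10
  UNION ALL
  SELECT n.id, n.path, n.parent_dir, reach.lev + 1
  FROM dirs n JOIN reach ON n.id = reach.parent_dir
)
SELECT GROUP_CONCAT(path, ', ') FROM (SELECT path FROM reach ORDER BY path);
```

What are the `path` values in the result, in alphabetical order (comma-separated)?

bob, music, photos, share

Base: id=10 (music), parent_dir=3, lev 0.
Iteration 1: join on id=3 -> bob (id 3, parent_dir=2, lev 1).
Iteration 2: join on id=2 -> photos (id 2, parent_dir=1, lev 2).
Iteration 3: join on id=1 -> share (id 1, parent_dir=NULL, lev 3).
Iteration 4: parent_dir is NULL; no match; recursion stops.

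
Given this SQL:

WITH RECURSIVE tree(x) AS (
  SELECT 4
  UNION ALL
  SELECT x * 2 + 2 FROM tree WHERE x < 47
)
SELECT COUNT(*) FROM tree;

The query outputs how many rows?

Base: x=4.
Iteration 1: 4 < 47 holds -> x = 4 * 2 + 2 = 10.
Iteration 2: 10 < 47 holds -> x = 10 * 2 + 2 = 22.
Iteration 3: 22 < 47 holds -> x = 22 * 2 + 2 = 46.
Iteration 4: 46 < 47 holds -> x = 46 * 2 + 2 = 94.
Iteration 5: 94 < 47 fails; recursion stops.
Total rows emitted: 5.

5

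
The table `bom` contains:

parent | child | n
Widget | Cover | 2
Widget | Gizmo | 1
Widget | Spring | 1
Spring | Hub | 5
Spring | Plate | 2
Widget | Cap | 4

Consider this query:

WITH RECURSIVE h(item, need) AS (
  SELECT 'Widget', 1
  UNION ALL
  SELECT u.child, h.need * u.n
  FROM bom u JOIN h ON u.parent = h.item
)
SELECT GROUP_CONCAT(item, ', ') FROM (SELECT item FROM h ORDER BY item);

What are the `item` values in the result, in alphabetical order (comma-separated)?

Cap, Cover, Gizmo, Hub, Plate, Spring, Widget

Base: (Widget, need=1).
Iteration 1: components of {Widget} -> Cap = 1*4 = 4, Cover = 1*2 = 2, Gizmo = 1*1 = 1, Spring = 1*1 = 1.
Iteration 2: components of {Cap,Cover,Gizmo,Spring} -> Hub = 1*5 = 5, Plate = 1*2 = 2.
Iteration 3: no further components; recursion stops.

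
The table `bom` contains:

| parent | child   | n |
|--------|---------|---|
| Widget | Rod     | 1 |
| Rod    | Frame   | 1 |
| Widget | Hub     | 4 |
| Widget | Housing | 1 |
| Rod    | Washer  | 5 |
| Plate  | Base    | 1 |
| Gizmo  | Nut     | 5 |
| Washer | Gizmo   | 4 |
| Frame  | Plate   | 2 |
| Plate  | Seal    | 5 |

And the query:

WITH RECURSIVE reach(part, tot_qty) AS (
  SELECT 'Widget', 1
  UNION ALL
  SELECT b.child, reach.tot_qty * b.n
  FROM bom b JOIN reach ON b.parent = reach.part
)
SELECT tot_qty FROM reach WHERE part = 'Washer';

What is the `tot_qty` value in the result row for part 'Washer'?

5

Base: (Widget, tot_qty=1).
Iteration 1: components of {Widget} -> Housing = 1*1 = 1, Hub = 1*4 = 4, Rod = 1*1 = 1.
Iteration 2: components of {Housing,Hub,Rod} -> Frame = 1*1 = 1, Washer = 1*5 = 5.
Iteration 3: components of {Frame,Washer} -> Gizmo = 5*4 = 20, Plate = 1*2 = 2.
Iteration 4: components of {Gizmo,Plate} -> Base = 2*1 = 2, Nut = 20*5 = 100, Seal = 2*5 = 10.
Iteration 5: no further components; recursion stops.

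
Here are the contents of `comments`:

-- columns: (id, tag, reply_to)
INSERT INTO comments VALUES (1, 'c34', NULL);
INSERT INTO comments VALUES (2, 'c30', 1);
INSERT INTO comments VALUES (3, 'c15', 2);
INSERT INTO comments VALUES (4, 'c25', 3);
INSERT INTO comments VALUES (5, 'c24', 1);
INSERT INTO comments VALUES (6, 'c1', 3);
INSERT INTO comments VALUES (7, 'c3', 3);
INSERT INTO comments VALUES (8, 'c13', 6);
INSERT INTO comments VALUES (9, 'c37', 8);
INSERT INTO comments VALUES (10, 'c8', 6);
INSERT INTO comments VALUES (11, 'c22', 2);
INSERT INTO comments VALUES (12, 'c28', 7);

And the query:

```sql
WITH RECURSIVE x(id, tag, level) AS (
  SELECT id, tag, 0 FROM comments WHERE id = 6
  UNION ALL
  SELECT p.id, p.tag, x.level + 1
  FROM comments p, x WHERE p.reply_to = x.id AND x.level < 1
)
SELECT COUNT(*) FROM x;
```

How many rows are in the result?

3

Base: id=6 (c1) at level 0.
Iteration 1: rows with reply_to in {6} -> c13 (id 8, level 1), c8 (id 10, level 1).
Iteration 2: level < 1 fails for all current rows; recursion stops.
Total rows emitted: 3.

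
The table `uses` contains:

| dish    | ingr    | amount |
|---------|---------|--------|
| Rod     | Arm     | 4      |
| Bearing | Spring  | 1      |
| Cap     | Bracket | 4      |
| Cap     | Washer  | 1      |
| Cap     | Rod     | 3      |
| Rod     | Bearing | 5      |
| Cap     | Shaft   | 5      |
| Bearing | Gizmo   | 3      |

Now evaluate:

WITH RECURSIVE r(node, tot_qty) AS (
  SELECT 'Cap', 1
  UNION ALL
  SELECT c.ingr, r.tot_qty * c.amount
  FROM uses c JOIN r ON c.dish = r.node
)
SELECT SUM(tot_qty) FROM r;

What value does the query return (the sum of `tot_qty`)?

Base: (Cap, tot_qty=1).
Iteration 1: components of {Cap} -> Bracket = 1*4 = 4, Rod = 1*3 = 3, Shaft = 1*5 = 5, Washer = 1*1 = 1.
Iteration 2: components of {Bracket,Rod,Shaft,Washer} -> Arm = 3*4 = 12, Bearing = 3*5 = 15.
Iteration 3: components of {Arm,Bearing} -> Gizmo = 15*3 = 45, Spring = 15*1 = 15.
Iteration 4: no further components; recursion stops.
SUM(tot_qty) = 1 + 3 + 1 + 5 + 4 + 15 + 12 + 15 + 45 = 101.

101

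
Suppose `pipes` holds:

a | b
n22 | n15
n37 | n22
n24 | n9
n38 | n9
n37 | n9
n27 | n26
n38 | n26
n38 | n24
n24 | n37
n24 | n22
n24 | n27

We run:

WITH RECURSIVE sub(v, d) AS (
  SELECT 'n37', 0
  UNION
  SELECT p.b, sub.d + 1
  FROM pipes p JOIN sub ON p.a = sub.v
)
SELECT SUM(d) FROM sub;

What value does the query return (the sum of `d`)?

4

Base: (n37, d=0).
Iteration 1: edges from {n37} -> (n22, d=1), (n9, d=1).
Iteration 2: edges from {n22,n9} -> (n15, d=2).
Iteration 3: no outgoing edges from {n15}; recursion stops.
SUM(d) = 0 + 1 + 1 + 2 = 4.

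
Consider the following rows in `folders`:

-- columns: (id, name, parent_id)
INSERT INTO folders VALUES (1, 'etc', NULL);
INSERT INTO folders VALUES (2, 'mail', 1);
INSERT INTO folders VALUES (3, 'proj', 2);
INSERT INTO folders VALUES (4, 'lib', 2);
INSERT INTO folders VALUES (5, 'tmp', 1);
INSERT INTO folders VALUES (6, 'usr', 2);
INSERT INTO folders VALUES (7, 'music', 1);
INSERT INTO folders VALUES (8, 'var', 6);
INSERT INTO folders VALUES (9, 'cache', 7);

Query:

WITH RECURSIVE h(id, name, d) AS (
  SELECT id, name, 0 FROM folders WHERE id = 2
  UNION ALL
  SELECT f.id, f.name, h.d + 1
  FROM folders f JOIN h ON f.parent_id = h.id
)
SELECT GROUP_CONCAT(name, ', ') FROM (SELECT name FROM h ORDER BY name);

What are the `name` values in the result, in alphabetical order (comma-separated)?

lib, mail, proj, usr, var

Base: id=2 (mail) at d 0.
Iteration 1: rows with parent_id in {2} -> proj (id 3, d 1), lib (id 4, d 1), usr (id 6, d 1).
Iteration 2: rows with parent_id in {3,4,6} -> var (id 8, d 2).
Iteration 3: no rows with parent_id in {8}; recursion stops.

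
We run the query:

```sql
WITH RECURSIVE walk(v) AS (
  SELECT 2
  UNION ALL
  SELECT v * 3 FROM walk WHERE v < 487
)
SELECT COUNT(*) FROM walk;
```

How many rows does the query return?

Base: v=2.
Iteration 1: 2 < 487 holds -> v = 2 * 3 = 6.
Iteration 2: 6 < 487 holds -> v = 6 * 3 = 18.
Iteration 3: 18 < 487 holds -> v = 18 * 3 = 54.
Iteration 4: 54 < 487 holds -> v = 54 * 3 = 162.
Iteration 5: 162 < 487 holds -> v = 162 * 3 = 486.
Iteration 6: 486 < 487 holds -> v = 486 * 3 = 1458.
Iteration 7: 1458 < 487 fails; recursion stops.
Total rows emitted: 7.

7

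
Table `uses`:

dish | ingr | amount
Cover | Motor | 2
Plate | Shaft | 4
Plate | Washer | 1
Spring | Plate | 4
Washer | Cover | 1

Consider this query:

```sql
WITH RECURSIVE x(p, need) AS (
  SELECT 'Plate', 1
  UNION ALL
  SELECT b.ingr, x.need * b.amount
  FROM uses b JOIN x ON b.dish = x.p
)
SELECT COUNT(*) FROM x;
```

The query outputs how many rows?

Base: (Plate, need=1).
Iteration 1: components of {Plate} -> Shaft = 1*4 = 4, Washer = 1*1 = 1.
Iteration 2: components of {Shaft,Washer} -> Cover = 1*1 = 1.
Iteration 3: components of {Cover} -> Motor = 1*2 = 2.
Iteration 4: no further components; recursion stops.
Total rows emitted: 5.

5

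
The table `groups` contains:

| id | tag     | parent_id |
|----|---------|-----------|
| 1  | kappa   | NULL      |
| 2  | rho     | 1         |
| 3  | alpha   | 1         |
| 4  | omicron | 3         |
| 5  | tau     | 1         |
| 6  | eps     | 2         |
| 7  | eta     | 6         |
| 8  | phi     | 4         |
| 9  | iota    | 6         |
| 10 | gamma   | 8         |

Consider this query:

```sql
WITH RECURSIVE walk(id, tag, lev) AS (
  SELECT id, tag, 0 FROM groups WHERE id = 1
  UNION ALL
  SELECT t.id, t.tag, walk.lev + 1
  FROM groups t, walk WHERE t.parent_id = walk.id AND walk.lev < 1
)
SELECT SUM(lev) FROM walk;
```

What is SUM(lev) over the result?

3

Base: id=1 (kappa) at lev 0.
Iteration 1: rows with parent_id in {1} -> rho (id 2, lev 1), alpha (id 3, lev 1), tau (id 5, lev 1).
Iteration 2: lev < 1 fails for all current rows; recursion stops.
SUM(lev) = 0 + 1 + 1 + 1 = 3.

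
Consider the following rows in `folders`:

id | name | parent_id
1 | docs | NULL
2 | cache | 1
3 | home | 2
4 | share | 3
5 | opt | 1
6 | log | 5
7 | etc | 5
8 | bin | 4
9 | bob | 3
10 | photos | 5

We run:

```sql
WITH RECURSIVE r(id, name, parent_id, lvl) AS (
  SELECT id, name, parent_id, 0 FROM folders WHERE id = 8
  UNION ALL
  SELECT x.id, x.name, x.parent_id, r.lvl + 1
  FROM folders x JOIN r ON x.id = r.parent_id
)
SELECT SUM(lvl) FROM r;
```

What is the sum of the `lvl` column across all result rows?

Base: id=8 (bin), parent_id=4, lvl 0.
Iteration 1: join on id=4 -> share (id 4, parent_id=3, lvl 1).
Iteration 2: join on id=3 -> home (id 3, parent_id=2, lvl 2).
Iteration 3: join on id=2 -> cache (id 2, parent_id=1, lvl 3).
Iteration 4: join on id=1 -> docs (id 1, parent_id=NULL, lvl 4).
Iteration 5: parent_id is NULL; no match; recursion stops.
SUM(lvl) = 0 + 1 + 2 + 3 + 4 = 10.

10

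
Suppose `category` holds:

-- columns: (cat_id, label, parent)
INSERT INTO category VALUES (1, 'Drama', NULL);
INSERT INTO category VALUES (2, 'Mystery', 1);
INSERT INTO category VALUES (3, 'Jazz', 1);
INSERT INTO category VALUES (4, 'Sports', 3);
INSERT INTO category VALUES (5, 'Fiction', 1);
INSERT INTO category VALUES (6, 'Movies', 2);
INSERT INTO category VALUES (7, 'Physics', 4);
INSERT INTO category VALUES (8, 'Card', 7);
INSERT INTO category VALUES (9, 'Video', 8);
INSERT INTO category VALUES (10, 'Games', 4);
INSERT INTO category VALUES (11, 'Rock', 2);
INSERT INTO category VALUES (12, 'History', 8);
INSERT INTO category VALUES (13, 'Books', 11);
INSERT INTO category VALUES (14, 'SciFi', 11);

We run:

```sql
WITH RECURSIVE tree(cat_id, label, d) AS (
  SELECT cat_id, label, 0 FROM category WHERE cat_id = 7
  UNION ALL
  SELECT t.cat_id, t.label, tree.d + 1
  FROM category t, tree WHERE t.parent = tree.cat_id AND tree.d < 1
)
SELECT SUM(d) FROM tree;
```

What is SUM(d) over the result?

Base: cat_id=7 (Physics) at d 0.
Iteration 1: rows with parent in {7} -> Card (id 8, d 1).
Iteration 2: d < 1 fails for all current rows; recursion stops.
SUM(d) = 0 + 1 = 1.

1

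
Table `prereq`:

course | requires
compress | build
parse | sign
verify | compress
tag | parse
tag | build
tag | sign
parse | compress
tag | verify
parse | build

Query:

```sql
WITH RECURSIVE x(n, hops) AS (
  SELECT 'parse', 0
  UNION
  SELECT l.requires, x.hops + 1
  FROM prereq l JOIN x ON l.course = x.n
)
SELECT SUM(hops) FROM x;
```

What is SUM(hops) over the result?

5

Base: (parse, hops=0).
Iteration 1: edges from {parse} -> (build, hops=1), (compress, hops=1), (sign, hops=1).
Iteration 2: edges from {build,compress,sign} -> (build, hops=2).
Iteration 3: no outgoing edges from {build}; recursion stops.
SUM(hops) = 0 + 1 + 1 + 1 + 2 = 5.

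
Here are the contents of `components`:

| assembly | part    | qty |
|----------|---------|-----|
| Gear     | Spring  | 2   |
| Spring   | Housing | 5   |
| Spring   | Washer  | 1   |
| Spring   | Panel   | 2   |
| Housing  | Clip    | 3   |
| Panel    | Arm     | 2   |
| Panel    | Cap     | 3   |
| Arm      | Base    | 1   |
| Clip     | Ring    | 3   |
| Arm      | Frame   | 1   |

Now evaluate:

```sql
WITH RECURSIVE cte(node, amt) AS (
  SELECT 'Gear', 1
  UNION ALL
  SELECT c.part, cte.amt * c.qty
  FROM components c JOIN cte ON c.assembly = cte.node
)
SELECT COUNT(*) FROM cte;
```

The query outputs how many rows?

11

Base: (Gear, amt=1).
Iteration 1: components of {Gear} -> Spring = 1*2 = 2.
Iteration 2: components of {Spring} -> Housing = 2*5 = 10, Panel = 2*2 = 4, Washer = 2*1 = 2.
Iteration 3: components of {Housing,Panel,Washer} -> Arm = 4*2 = 8, Cap = 4*3 = 12, Clip = 10*3 = 30.
Iteration 4: components of {Arm,Cap,Clip} -> Base = 8*1 = 8, Frame = 8*1 = 8, Ring = 30*3 = 90.
Iteration 5: no further components; recursion stops.
Total rows emitted: 11.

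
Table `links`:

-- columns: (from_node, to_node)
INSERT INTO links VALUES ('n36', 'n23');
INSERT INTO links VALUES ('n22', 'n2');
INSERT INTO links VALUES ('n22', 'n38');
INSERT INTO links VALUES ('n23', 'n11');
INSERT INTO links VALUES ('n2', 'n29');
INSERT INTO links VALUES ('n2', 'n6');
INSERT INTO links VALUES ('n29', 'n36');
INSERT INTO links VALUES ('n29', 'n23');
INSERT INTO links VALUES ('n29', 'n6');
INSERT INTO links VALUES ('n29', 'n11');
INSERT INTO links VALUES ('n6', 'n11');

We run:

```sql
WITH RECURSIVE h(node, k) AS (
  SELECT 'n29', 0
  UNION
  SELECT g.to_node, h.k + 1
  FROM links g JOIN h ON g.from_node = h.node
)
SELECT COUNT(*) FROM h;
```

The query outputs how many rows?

Base: (n29, k=0).
Iteration 1: edges from {n29} -> (n11, k=1), (n23, k=1), (n36, k=1), (n6, k=1).
Iteration 2: edges from {n11,n23,n36,n6} -> (n11, k=2), (n23, k=2). [UNION drops 1 duplicate row(s)]
Iteration 3: edges from {n11,n23} -> (n11, k=3).
Iteration 4: no outgoing edges from {n11}; recursion stops.
Total rows emitted: 8.

8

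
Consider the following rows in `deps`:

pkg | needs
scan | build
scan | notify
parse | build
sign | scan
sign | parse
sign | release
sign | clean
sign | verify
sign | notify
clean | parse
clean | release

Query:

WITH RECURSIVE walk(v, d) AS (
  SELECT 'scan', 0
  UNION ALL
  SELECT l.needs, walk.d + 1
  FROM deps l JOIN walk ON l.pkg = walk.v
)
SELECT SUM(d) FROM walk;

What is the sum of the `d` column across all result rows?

Base: (scan, d=0).
Iteration 1: edges from {scan} -> (build, d=1), (notify, d=1).
Iteration 2: no outgoing edges from {build,notify}; recursion stops.
SUM(d) = 0 + 1 + 1 = 2.

2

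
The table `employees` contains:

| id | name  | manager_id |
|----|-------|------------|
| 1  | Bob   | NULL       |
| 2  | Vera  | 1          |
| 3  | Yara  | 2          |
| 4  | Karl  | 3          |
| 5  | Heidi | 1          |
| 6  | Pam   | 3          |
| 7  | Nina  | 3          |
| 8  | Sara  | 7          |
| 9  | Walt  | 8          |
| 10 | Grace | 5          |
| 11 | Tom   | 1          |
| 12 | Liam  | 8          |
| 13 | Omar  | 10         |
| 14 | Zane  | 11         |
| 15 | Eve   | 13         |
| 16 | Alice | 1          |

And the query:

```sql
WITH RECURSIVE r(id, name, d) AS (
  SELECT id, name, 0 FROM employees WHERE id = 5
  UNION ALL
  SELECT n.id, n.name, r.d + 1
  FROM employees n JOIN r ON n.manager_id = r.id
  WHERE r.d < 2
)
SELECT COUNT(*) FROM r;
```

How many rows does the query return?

3

Base: id=5 (Heidi) at d 0.
Iteration 1: rows with manager_id in {5} -> Grace (id 10, d 1).
Iteration 2: rows with manager_id in {10} -> Omar (id 13, d 2).
Iteration 3: d < 2 fails for all current rows; recursion stops.
Total rows emitted: 3.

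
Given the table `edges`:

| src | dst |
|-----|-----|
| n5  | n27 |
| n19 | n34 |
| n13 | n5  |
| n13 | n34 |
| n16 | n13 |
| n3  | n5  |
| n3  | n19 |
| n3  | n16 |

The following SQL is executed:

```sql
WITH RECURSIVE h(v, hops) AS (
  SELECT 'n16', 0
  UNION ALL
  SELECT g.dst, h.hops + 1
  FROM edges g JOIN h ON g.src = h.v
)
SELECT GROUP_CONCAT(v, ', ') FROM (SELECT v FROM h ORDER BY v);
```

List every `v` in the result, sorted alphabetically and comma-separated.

n13, n16, n27, n34, n5

Base: (n16, hops=0).
Iteration 1: edges from {n16} -> (n13, hops=1).
Iteration 2: edges from {n13} -> (n34, hops=2), (n5, hops=2).
Iteration 3: edges from {n34,n5} -> (n27, hops=3).
Iteration 4: no outgoing edges from {n27}; recursion stops.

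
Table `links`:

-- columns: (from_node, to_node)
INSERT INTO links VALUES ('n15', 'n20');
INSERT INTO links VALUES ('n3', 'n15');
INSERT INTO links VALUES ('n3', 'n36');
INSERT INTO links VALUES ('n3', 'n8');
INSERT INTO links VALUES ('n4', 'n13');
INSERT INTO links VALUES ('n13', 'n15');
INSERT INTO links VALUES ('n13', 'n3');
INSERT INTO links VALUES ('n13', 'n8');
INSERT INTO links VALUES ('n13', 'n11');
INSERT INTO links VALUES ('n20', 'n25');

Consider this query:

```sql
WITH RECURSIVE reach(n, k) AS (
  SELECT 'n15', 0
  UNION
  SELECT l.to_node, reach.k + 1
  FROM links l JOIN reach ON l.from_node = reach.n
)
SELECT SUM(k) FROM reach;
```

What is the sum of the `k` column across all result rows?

3

Base: (n15, k=0).
Iteration 1: edges from {n15} -> (n20, k=1).
Iteration 2: edges from {n20} -> (n25, k=2).
Iteration 3: no outgoing edges from {n25}; recursion stops.
SUM(k) = 0 + 1 + 2 = 3.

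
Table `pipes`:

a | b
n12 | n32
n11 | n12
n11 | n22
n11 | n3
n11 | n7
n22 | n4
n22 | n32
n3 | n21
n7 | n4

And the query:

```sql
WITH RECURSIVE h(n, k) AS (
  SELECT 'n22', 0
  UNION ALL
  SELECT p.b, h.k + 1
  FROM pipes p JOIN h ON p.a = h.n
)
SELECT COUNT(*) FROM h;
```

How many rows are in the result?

3

Base: (n22, k=0).
Iteration 1: edges from {n22} -> (n32, k=1), (n4, k=1).
Iteration 2: no outgoing edges from {n32,n4}; recursion stops.
Total rows emitted: 3.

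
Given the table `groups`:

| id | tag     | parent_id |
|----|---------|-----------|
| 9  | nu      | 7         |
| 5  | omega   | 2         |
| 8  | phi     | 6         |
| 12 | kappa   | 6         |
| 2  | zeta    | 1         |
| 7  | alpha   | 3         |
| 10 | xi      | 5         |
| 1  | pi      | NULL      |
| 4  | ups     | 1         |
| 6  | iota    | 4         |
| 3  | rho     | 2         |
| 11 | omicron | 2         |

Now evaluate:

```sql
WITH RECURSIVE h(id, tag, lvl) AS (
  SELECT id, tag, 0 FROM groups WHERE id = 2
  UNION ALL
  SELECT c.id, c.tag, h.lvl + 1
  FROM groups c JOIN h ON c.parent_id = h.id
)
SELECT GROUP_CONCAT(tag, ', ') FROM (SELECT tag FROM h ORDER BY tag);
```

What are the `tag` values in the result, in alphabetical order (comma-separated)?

Base: id=2 (zeta) at lvl 0.
Iteration 1: rows with parent_id in {2} -> rho (id 3, lvl 1), omega (id 5, lvl 1), omicron (id 11, lvl 1).
Iteration 2: rows with parent_id in {3,5,11} -> alpha (id 7, lvl 2), xi (id 10, lvl 2).
Iteration 3: rows with parent_id in {7,10} -> nu (id 9, lvl 3).
Iteration 4: no rows with parent_id in {9}; recursion stops.

alpha, nu, omega, omicron, rho, xi, zeta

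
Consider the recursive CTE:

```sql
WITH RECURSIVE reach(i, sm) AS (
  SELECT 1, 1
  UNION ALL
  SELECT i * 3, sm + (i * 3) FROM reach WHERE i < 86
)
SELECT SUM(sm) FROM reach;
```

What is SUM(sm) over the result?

543

Base: i=1, sm=1.
Iteration 1: 1 < 86 holds -> i = 1 * 3 = 3, sm = 1 + 3 = 4.
Iteration 2: 3 < 86 holds -> i = 3 * 3 = 9, sm = 4 + 9 = 13.
Iteration 3: 9 < 86 holds -> i = 9 * 3 = 27, sm = 13 + 27 = 40.
Iteration 4: 27 < 86 holds -> i = 27 * 3 = 81, sm = 40 + 81 = 121.
Iteration 5: 81 < 86 holds -> i = 81 * 3 = 243, sm = 121 + 243 = 364.
Iteration 6: 243 < 86 fails; recursion stops.
SUM(sm) = 1 + 4 + 13 + 40 + 121 + 364 = 543.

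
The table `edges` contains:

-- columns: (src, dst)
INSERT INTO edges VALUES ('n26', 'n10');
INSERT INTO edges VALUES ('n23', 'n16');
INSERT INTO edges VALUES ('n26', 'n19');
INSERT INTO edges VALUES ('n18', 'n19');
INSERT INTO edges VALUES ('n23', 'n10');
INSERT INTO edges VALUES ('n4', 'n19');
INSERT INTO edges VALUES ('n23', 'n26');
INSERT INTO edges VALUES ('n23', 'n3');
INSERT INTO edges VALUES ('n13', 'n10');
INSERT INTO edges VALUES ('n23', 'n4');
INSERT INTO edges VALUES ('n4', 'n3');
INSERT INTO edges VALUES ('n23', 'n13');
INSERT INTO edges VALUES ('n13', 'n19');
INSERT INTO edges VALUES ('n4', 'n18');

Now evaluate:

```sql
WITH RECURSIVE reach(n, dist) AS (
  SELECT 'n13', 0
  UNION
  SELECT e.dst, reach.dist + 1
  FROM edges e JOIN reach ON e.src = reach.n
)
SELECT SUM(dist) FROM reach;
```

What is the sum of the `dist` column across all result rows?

Base: (n13, dist=0).
Iteration 1: edges from {n13} -> (n10, dist=1), (n19, dist=1).
Iteration 2: no outgoing edges from {n10,n19}; recursion stops.
SUM(dist) = 0 + 1 + 1 = 2.

2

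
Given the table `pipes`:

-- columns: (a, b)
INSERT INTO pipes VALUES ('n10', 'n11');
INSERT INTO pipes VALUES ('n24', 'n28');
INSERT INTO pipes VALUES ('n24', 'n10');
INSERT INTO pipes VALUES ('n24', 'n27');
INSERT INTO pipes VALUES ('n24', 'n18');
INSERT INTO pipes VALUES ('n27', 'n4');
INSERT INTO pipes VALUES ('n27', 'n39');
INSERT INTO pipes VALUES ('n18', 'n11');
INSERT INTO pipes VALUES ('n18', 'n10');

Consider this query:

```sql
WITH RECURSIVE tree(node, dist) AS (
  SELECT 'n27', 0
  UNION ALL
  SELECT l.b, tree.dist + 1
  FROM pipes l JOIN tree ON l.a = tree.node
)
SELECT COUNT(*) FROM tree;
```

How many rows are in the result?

3

Base: (n27, dist=0).
Iteration 1: edges from {n27} -> (n39, dist=1), (n4, dist=1).
Iteration 2: no outgoing edges from {n39,n4}; recursion stops.
Total rows emitted: 3.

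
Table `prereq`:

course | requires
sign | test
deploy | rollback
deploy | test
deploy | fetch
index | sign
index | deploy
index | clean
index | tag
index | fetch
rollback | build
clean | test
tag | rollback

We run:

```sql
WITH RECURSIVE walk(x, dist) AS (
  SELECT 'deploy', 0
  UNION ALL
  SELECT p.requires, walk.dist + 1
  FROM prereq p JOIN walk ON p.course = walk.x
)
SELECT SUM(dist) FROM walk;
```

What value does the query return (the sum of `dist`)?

5

Base: (deploy, dist=0).
Iteration 1: edges from {deploy} -> (fetch, dist=1), (rollback, dist=1), (test, dist=1).
Iteration 2: edges from {fetch,rollback,test} -> (build, dist=2).
Iteration 3: no outgoing edges from {build}; recursion stops.
SUM(dist) = 0 + 1 + 1 + 1 + 2 = 5.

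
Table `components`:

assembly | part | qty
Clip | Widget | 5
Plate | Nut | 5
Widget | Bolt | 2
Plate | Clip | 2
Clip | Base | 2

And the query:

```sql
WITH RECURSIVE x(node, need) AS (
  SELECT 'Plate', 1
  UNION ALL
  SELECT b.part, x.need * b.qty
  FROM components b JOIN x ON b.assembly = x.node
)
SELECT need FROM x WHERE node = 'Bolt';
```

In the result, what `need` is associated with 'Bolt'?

Base: (Plate, need=1).
Iteration 1: components of {Plate} -> Clip = 1*2 = 2, Nut = 1*5 = 5.
Iteration 2: components of {Clip,Nut} -> Base = 2*2 = 4, Widget = 2*5 = 10.
Iteration 3: components of {Base,Widget} -> Bolt = 10*2 = 20.
Iteration 4: no further components; recursion stops.

20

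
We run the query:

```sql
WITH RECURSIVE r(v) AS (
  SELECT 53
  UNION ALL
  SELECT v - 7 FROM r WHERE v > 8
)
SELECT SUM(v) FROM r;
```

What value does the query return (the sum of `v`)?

Base: v=53.
Iteration 1: 53 > 8 holds -> v = 53 - 7 = 46.
Iteration 2: 46 > 8 holds -> v = 46 - 7 = 39.
Iteration 3: 39 > 8 holds -> v = 39 - 7 = 32.
Iteration 4: 32 > 8 holds -> v = 32 - 7 = 25.
Iteration 5: 25 > 8 holds -> v = 25 - 7 = 18.
Iteration 6: 18 > 8 holds -> v = 18 - 7 = 11.
Iteration 7: 11 > 8 holds -> v = 11 - 7 = 4.
Iteration 8: 4 > 8 fails; recursion stops.
SUM(v) = 53 + 46 + 39 + 32 + 25 + 18 + 11 + 4 = 228.

228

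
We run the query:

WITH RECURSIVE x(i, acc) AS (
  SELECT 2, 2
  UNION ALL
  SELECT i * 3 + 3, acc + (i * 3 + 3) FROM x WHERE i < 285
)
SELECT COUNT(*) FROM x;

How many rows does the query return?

6

Base: i=2, acc=2.
Iteration 1: 2 < 285 holds -> i = 2 * 3 + 3 = 9, acc = 2 + 9 = 11.
Iteration 2: 9 < 285 holds -> i = 9 * 3 + 3 = 30, acc = 11 + 30 = 41.
Iteration 3: 30 < 285 holds -> i = 30 * 3 + 3 = 93, acc = 41 + 93 = 134.
Iteration 4: 93 < 285 holds -> i = 93 * 3 + 3 = 282, acc = 134 + 282 = 416.
Iteration 5: 282 < 285 holds -> i = 282 * 3 + 3 = 849, acc = 416 + 849 = 1265.
Iteration 6: 849 < 285 fails; recursion stops.
Total rows emitted: 6.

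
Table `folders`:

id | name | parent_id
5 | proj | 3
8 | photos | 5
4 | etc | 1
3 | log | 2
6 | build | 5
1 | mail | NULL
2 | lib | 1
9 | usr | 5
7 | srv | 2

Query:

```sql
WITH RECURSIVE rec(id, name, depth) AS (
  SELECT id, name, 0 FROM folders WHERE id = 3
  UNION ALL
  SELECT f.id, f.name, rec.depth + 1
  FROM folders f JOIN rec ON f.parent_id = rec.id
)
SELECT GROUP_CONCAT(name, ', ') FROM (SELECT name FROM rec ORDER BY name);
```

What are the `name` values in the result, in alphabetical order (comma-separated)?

build, log, photos, proj, usr

Base: id=3 (log) at depth 0.
Iteration 1: rows with parent_id in {3} -> proj (id 5, depth 1).
Iteration 2: rows with parent_id in {5} -> build (id 6, depth 2), photos (id 8, depth 2), usr (id 9, depth 2).
Iteration 3: no rows with parent_id in {6,8,9}; recursion stops.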